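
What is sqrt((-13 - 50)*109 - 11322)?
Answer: 3*I*sqrt(2021) ≈ 134.87*I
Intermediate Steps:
sqrt((-13 - 50)*109 - 11322) = sqrt(-63*109 - 11322) = sqrt(-6867 - 11322) = sqrt(-18189) = 3*I*sqrt(2021)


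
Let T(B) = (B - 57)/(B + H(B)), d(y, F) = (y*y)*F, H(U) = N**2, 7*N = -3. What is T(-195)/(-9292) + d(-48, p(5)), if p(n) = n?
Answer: 85153373691/7391786 ≈ 11520.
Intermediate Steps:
N = -3/7 (N = (1/7)*(-3) = -3/7 ≈ -0.42857)
H(U) = 9/49 (H(U) = (-3/7)**2 = 9/49)
d(y, F) = F*y**2 (d(y, F) = y**2*F = F*y**2)
T(B) = (-57 + B)/(9/49 + B) (T(B) = (B - 57)/(B + 9/49) = (-57 + B)/(9/49 + B))
T(-195)/(-9292) + d(-48, p(5)) = (49*(-57 - 195)/(9 + 49*(-195)))/(-9292) + 5*(-48)**2 = (49*(-252)/(9 - 9555))*(-1/9292) + 5*2304 = (49*(-252)/(-9546))*(-1/9292) + 11520 = (49*(-1/9546)*(-252))*(-1/9292) + 11520 = (2058/1591)*(-1/9292) + 11520 = -1029/7391786 + 11520 = 85153373691/7391786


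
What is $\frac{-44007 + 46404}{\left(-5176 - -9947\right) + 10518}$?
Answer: $\frac{2397}{15289} \approx 0.15678$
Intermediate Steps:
$\frac{-44007 + 46404}{\left(-5176 - -9947\right) + 10518} = \frac{2397}{\left(-5176 + 9947\right) + 10518} = \frac{2397}{4771 + 10518} = \frac{2397}{15289}$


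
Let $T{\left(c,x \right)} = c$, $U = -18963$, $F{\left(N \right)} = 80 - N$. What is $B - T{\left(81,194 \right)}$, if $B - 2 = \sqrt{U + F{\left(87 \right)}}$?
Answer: $-79 + i \sqrt{18970} \approx -79.0 + 137.73 i$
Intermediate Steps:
$B = 2 + i \sqrt{18970}$ ($B = 2 + \sqrt{-18963 + \left(80 - 87\right)} = 2 + \sqrt{-18963 - 7} = 2 + \sqrt{-18970} = 2 + i \sqrt{18970} \approx 2.0 + 137.73 i$)
$B - T{\left(81,194 \right)} = \left(2 + i \sqrt{18970}\right) - 81 = -79 + i \sqrt{18970}$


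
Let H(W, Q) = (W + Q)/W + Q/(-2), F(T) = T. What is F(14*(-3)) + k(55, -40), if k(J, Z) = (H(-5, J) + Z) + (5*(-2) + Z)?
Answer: -339/2 ≈ -169.50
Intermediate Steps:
H(W, Q) = -Q/2 + (Q + W)/W (H(W, Q) = (Q + W)/W + Q*(-1/2) = (Q + W)/W - Q/2 = -Q/2 + (Q + W)/W)
k(J, Z) = -9 + 2*Z - 7*J/10 (k(J, Z) = ((1 - J/2 + J/(-5)) + Z) + (5*(-2) + Z) = ((1 - J/2 + J*(-1/5)) + Z) + (-10 + Z) = ((1 - J/2 - J/5) + Z) + (-10 + Z) = ((1 - 7*J/10) + Z) + (-10 + Z) = (1 + Z - 7*J/10) + (-10 + Z) = -9 + 2*Z - 7*J/10)
F(14*(-3)) + k(55, -40) = 14*(-3) + (-9 + 2*(-40) - 7/10*55) = -42 + (-9 - 80 - 77/2) = -42 - 255/2 = -339/2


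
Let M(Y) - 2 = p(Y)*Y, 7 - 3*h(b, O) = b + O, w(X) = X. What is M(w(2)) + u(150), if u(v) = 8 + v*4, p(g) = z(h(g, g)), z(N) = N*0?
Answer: 610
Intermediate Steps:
h(b, O) = 7/3 - O/3 - b/3 (h(b, O) = 7/3 - (b + O)/3 = 7/3 - (O + b)/3 = 7/3 + (-O/3 - b/3) = 7/3 - O/3 - b/3)
z(N) = 0
p(g) = 0
u(v) = 8 + 4*v
M(Y) = 2 (M(Y) = 2 + 0*Y = 2 + 0 = 2)
M(w(2)) + u(150) = 2 + (8 + 4*150) = 2 + (8 + 600) = 2 + 608 = 610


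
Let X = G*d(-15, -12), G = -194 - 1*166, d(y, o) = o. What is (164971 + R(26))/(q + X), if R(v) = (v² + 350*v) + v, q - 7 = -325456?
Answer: -174773/321129 ≈ -0.54425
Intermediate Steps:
q = -325449 (q = 7 - 325456 = -325449)
G = -360 (G = -194 - 166 = -360)
X = 4320 (X = -360*(-12) = 4320)
R(v) = v² + 351*v
(164971 + R(26))/(q + X) = (164971 + 26*(351 + 26))/(-325449 + 4320) = (164971 + 26*377)/(-321129) = (164971 + 9802)*(-1/321129) = 174773*(-1/321129) = -174773/321129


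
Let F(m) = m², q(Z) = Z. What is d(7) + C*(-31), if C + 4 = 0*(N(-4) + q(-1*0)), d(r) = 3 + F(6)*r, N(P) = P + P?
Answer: 379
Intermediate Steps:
N(P) = 2*P
d(r) = 3 + 36*r (d(r) = 3 + 6²*r = 3 + 36*r)
C = -4 (C = -4 + 0*(2*(-4) - 1*0) = -4 + 0*(-8 + 0) = -4 + 0*(-8) = -4 + 0 = -4)
d(7) + C*(-31) = (3 + 36*7) - 4*(-31) = (3 + 252) + 124 = 255 + 124 = 379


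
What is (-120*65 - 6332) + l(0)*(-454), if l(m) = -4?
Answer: -12316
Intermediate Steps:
(-120*65 - 6332) + l(0)*(-454) = (-120*65 - 6332) - 4*(-454) = (-7800 - 6332) + 1816 = -14132 + 1816 = -12316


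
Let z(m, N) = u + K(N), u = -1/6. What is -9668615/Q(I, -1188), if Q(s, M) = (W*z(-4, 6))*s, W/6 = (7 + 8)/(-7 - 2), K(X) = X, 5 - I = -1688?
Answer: 5801169/59255 ≈ 97.902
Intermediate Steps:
I = 1693 (I = 5 - 1*(-1688) = 5 + 1688 = 1693)
W = -10 (W = 6*((7 + 8)/(-7 - 2)) = 6*(15/(-9)) = 6*(15*(-1/9)) = 6*(-5/3) = -10)
u = -1/6 (u = -1*1/6 = -1/6 ≈ -0.16667)
z(m, N) = -1/6 + N
Q(s, M) = -175*s/3 (Q(s, M) = (-10*(-1/6 + 6))*s = (-10*35/6)*s = -175*s/3)
-9668615/Q(I, -1188) = -9668615/((-175/3*1693)) = -9668615/(-296275/3) = -9668615*(-3/296275) = 5801169/59255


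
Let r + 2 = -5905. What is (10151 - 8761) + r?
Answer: -4517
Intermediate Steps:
r = -5907 (r = -2 - 5905 = -5907)
(10151 - 8761) + r = (10151 - 8761) - 5907 = 1390 - 5907 = -4517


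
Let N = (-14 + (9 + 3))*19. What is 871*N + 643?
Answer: -32455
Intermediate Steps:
N = -38 (N = (-14 + 12)*19 = -2*19 = -38)
871*N + 643 = 871*(-38) + 643 = -33098 + 643 = -32455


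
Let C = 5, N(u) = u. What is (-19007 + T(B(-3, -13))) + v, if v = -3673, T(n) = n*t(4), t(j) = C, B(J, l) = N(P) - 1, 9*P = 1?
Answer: -204160/9 ≈ -22684.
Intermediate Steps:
P = 1/9 (P = (1/9)*1 = 1/9 ≈ 0.11111)
B(J, l) = -8/9 (B(J, l) = 1/9 - 1 = -8/9)
t(j) = 5
T(n) = 5*n (T(n) = n*5 = 5*n)
(-19007 + T(B(-3, -13))) + v = (-19007 + 5*(-8/9)) - 3673 = (-19007 - 40/9) - 3673 = -171103/9 - 3673 = -204160/9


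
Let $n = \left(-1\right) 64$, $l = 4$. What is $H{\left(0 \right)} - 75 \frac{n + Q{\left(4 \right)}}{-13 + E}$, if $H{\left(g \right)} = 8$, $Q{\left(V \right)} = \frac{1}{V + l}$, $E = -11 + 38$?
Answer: $\frac{5603}{16} \approx 350.19$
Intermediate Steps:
$E = 27$
$Q{\left(V \right)} = \frac{1}{4 + V}$ ($Q{\left(V \right)} = \frac{1}{V + 4} = \frac{1}{4 + V}$)
$n = -64$
$H{\left(0 \right)} - 75 \frac{n + Q{\left(4 \right)}}{-13 + E} = 8 - 75 \frac{-64 + \frac{1}{4 + 4}}{-13 + 27} = 8 - 75 \frac{-64 + \frac{1}{8}}{14} = 8 - 75 \left(-64 + \frac{1}{8}\right) \frac{1}{14} = 8 - 75 \left(\left(- \frac{511}{8}\right) \frac{1}{14}\right) = 8 - - \frac{5475}{16} = 8 + \frac{5475}{16} = \frac{5603}{16}$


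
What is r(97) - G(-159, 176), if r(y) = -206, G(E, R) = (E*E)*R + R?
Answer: -4449838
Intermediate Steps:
G(E, R) = R + R*E² (G(E, R) = E²*R + R = R*E² + R = R + R*E²)
r(97) - G(-159, 176) = -206 - 176*(1 + (-159)²) = -206 - 176*(1 + 25281) = -206 - 176*25282 = -206 - 1*4449632 = -206 - 4449632 = -4449838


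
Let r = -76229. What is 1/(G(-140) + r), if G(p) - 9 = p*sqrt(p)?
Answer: I/(20*(-3811*I + 14*sqrt(35))) ≈ -1.3114e-5 + 2.85e-7*I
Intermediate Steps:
G(p) = 9 + p**(3/2) (G(p) = 9 + p*sqrt(p) = 9 + p**(3/2))
1/(G(-140) + r) = 1/((9 + (-140)**(3/2)) - 76229) = 1/((9 - 280*I*sqrt(35)) - 76229) = 1/(-76220 - 280*I*sqrt(35))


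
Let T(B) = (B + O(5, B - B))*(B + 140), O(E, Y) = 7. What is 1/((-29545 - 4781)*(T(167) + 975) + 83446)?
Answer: -1/1867010672 ≈ -5.3562e-10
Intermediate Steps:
T(B) = (7 + B)*(140 + B) (T(B) = (B + 7)*(B + 140) = (7 + B)*(140 + B))
1/((-29545 - 4781)*(T(167) + 975) + 83446) = 1/((-29545 - 4781)*((980 + 167**2 + 147*167) + 975) + 83446) = 1/(-34326*((980 + 27889 + 24549) + 975) + 83446) = 1/(-34326*(53418 + 975) + 83446) = 1/(-34326*54393 + 83446) = 1/(-1867094118 + 83446) = 1/(-1867010672) = -1/1867010672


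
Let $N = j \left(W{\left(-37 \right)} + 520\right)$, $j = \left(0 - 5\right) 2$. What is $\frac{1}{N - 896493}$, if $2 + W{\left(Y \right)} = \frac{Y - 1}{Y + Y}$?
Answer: $- \frac{37}{33362091} \approx -1.109 \cdot 10^{-6}$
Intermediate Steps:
$W{\left(Y \right)} = -2 + \frac{-1 + Y}{2 Y}$ ($W{\left(Y \right)} = -2 + \frac{Y - 1}{Y + Y} = -2 + \frac{-1 + Y}{2 Y}$)
$j = -10$ ($j = \left(-5\right) 2 = -10$)
$N = - \frac{191850}{37}$ ($N = - 10 \left(\frac{-1 - -111}{2 \left(-37\right)} + 520\right) = - 10 \left(\frac{1}{2} \left(- \frac{1}{37}\right) \left(-1 + 111\right) + 520\right) = - 10 \left(\frac{1}{2} \left(- \frac{1}{37}\right) 110 + 520\right) = - 10 \left(- \frac{55}{37} + 520\right) = \left(-10\right) \frac{19185}{37} = - \frac{191850}{37} \approx -5185.1$)
$\frac{1}{N - 896493} = \frac{1}{- \frac{191850}{37} - 896493} = \frac{1}{- \frac{33362091}{37}} = - \frac{37}{33362091}$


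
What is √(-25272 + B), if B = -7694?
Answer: I*√32966 ≈ 181.57*I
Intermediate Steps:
√(-25272 + B) = √(-25272 - 7694) = √(-32966) = I*√32966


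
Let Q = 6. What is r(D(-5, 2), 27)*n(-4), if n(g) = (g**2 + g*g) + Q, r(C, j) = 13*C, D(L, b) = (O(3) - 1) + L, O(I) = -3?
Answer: -4446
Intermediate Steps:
D(L, b) = -4 + L (D(L, b) = (-3 - 1) + L = -4 + L)
n(g) = 6 + 2*g**2 (n(g) = (g**2 + g*g) + 6 = (g**2 + g**2) + 6 = 2*g**2 + 6 = 6 + 2*g**2)
r(D(-5, 2), 27)*n(-4) = (13*(-4 - 5))*(6 + 2*(-4)**2) = (13*(-9))*(6 + 2*16) = -117*(6 + 32) = -117*38 = -4446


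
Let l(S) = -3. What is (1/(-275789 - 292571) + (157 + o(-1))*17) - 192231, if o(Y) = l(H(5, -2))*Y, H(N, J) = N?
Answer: -107710471961/568360 ≈ -1.8951e+5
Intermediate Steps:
o(Y) = -3*Y
(1/(-275789 - 292571) + (157 + o(-1))*17) - 192231 = (1/(-275789 - 292571) + (157 - 3*(-1))*17) - 192231 = (1/(-568360) + (157 + 3)*17) - 192231 = (-1/568360 + 160*17) - 192231 = (-1/568360 + 2720) - 192231 = 1545939199/568360 - 192231 = -107710471961/568360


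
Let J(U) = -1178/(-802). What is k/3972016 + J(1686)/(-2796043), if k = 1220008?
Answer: 170985848331065/556684617575986 ≈ 0.30715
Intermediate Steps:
J(U) = 589/401 (J(U) = -1178*(-1/802) = 589/401)
k/3972016 + J(1686)/(-2796043) = 1220008/3972016 + (589/401)/(-2796043) = 1220008*(1/3972016) + (589/401)*(-1/2796043) = 152501/496502 - 589/1121213243 = 170985848331065/556684617575986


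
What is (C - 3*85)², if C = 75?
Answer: 32400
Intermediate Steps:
(C - 3*85)² = (75 - 3*85)² = (75 - 255)² = (-180)² = 32400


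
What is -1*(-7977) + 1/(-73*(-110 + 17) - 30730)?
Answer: 190977356/23941 ≈ 7977.0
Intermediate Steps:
-1*(-7977) + 1/(-73*(-110 + 17) - 30730) = 7977 + 1/(-73*(-93) - 30730) = 7977 + 1/(6789 - 30730) = 7977 + 1/(-23941) = 7977 - 1/23941 = 190977356/23941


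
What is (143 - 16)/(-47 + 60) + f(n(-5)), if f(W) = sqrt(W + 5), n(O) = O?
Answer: 127/13 ≈ 9.7692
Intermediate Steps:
f(W) = sqrt(5 + W)
(143 - 16)/(-47 + 60) + f(n(-5)) = (143 - 16)/(-47 + 60) + sqrt(5 - 5) = 127/13 + sqrt(0) = 127*(1/13) + 0 = 127/13 + 0 = 127/13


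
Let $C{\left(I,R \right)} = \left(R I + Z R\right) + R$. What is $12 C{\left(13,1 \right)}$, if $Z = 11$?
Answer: $300$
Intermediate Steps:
$C{\left(I,R \right)} = 12 R + I R$ ($C{\left(I,R \right)} = \left(R I + 11 R\right) + R = \left(I R + 11 R\right) + R = \left(11 R + I R\right) + R = 12 R + I R$)
$12 C{\left(13,1 \right)} = 12 \cdot 1 \left(12 + 13\right) = 12 \cdot 1 \cdot 25 = 12 \cdot 25 = 300$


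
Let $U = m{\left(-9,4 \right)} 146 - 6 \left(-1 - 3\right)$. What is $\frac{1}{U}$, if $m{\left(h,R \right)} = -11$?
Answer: $- \frac{1}{1582} \approx -0.00063211$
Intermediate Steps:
$U = -1582$ ($U = \left(-11\right) 146 - 6 \left(-1 - 3\right) = -1606 - -24 = -1606 + 24 = -1582$)
$\frac{1}{U} = \frac{1}{-1582} = - \frac{1}{1582}$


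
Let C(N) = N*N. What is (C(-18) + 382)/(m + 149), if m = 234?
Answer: 706/383 ≈ 1.8433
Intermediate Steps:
C(N) = N**2
(C(-18) + 382)/(m + 149) = ((-18)**2 + 382)/(234 + 149) = (324 + 382)/383 = 706*(1/383) = 706/383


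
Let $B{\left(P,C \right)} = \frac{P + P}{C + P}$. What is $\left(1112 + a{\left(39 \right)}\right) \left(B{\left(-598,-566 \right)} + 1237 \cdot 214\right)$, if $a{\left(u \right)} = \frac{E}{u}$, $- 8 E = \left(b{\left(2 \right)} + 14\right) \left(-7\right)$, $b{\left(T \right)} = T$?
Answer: $\frac{3341855887534}{11349} \approx 2.9446 \cdot 10^{8}$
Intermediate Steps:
$B{\left(P,C \right)} = \frac{2 P}{C + P}$
$E = 14$ ($E = - \frac{\left(2 + 14\right) \left(-7\right)}{8} = - \frac{16 \left(-7\right)}{8} = \left(- \frac{1}{8}\right) \left(-112\right) = 14$)
$a{\left(u \right)} = \frac{14}{u}$
$\left(1112 + a{\left(39 \right)}\right) \left(B{\left(-598,-566 \right)} + 1237 \cdot 214\right) = \left(1112 + \frac{14}{39}\right) \left(2 \left(-598\right) \frac{1}{-566 - 598} + 1237 \cdot 214\right) = \left(1112 + 14 \cdot \frac{1}{39}\right) \left(2 \left(-598\right) \frac{1}{-1164} + 264718\right) = \left(1112 + \frac{14}{39}\right) \left(2 \left(-598\right) \left(- \frac{1}{1164}\right) + 264718\right) = \frac{43382 \left(\frac{299}{291} + 264718\right)}{39} = \frac{43382}{39} \cdot \frac{77033237}{291} = \frac{3341855887534}{11349}$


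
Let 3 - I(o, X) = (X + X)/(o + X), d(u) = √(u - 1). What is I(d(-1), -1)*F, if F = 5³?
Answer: 125*(I + 3*√2)/(I + √2) ≈ 291.67 - 117.85*I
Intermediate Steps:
d(u) = √(-1 + u)
F = 125
I(o, X) = 3 - 2*X/(X + o) (I(o, X) = 3 - (X + X)/(o + X) = 3 - 2*X/(X + o))
I(d(-1), -1)*F = ((-1 + 3*√(-1 - 1))/(-1 + √(-1 - 1)))*125 = ((-1 + 3*√(-2))/(-1 + √(-2)))*125 = ((-1 + 3*(I*√2))/(-1 + I*√2))*125 = ((-1 + 3*I*√2)/(-1 + I*√2))*125 = 125*(-1 + 3*I*√2)/(-1 + I*√2)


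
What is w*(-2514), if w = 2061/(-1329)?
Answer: 1727118/443 ≈ 3898.7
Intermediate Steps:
w = -687/443 (w = 2061*(-1/1329) = -687/443 ≈ -1.5508)
w*(-2514) = -687/443*(-2514) = 1727118/443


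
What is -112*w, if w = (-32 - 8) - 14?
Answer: 6048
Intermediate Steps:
w = -54 (w = -40 - 14 = -54)
-112*w = -112*(-54) = 6048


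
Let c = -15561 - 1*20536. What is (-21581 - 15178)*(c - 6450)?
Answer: 1563985173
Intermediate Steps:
c = -36097 (c = -15561 - 20536 = -36097)
(-21581 - 15178)*(c - 6450) = (-21581 - 15178)*(-36097 - 6450) = -36759*(-42547) = 1563985173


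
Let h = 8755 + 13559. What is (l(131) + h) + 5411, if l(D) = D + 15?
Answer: 27871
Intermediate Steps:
h = 22314
l(D) = 15 + D
(l(131) + h) + 5411 = ((15 + 131) + 22314) + 5411 = (146 + 22314) + 5411 = 22460 + 5411 = 27871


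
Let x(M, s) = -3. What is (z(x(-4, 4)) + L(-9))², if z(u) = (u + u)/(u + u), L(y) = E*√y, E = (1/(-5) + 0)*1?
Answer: 16/25 - 6*I/5 ≈ 0.64 - 1.2*I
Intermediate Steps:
E = -⅕ (E = (-⅕ + 0)*1 = -⅕*1 = -⅕ ≈ -0.20000)
L(y) = -√y/5
z(u) = 1 (z(u) = (2*u)/((2*u)) = (2*u)*(1/(2*u)) = 1)
(z(x(-4, 4)) + L(-9))² = (1 - 3*I/5)²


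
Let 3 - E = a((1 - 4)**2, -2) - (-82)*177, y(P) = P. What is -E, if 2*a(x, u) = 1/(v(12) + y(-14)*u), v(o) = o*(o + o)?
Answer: 9170953/632 ≈ 14511.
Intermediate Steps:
v(o) = 2*o**2 (v(o) = o*(2*o) = 2*o**2)
a(x, u) = 1/(2*(288 - 14*u)) (a(x, u) = 1/(2*(2*12**2 - 14*u)) = 1/(2*(2*144 - 14*u)) = 1/(2*(288 - 14*u)))
E = -9170953/632 (E = 3 - (1/(4*(144 - 7*(-2))) - (-82)*177) = 3 - (1/(4*(144 + 14)) - 1*(-14514)) = 3 - ((1/4)/158 + 14514) = 3 - ((1/4)*(1/158) + 14514) = 3 - (1/632 + 14514) = 3 - 1*9172849/632 = 3 - 9172849/632 = -9170953/632 ≈ -14511.)
-E = -1*(-9170953/632) = 9170953/632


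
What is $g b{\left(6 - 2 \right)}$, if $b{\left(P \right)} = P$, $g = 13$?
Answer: $52$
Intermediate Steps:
$g b{\left(6 - 2 \right)} = 13 \left(6 - 2\right) = 13 \cdot 4 = 52$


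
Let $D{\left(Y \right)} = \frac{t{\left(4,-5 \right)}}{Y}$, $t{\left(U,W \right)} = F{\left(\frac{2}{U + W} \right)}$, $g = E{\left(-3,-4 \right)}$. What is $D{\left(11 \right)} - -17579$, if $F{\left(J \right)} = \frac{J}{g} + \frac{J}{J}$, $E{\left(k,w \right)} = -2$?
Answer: $\frac{193371}{11} \approx 17579.0$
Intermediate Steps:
$g = -2$
$F{\left(J \right)} = 1 - \frac{J}{2}$ ($F{\left(J \right)} = \frac{J}{-2} + \frac{J}{J} = J \left(- \frac{1}{2}\right) + 1 = - \frac{J}{2} + 1 = 1 - \frac{J}{2}$)
$t{\left(U,W \right)} = 1 - \frac{1}{U + W}$ ($t{\left(U,W \right)} = 1 - \frac{2 \frac{1}{U + W}}{2} = 1 - \frac{1}{U + W}$)
$D{\left(Y \right)} = \frac{2}{Y}$ ($D{\left(Y \right)} = \frac{\frac{1}{4 - 5} \left(-1 + 4 - 5\right)}{Y} = \frac{\frac{1}{-1} \left(-2\right)}{Y} = \frac{\left(-1\right) \left(-2\right)}{Y} = \frac{2}{Y}$)
$D{\left(11 \right)} - -17579 = \frac{2}{11} - -17579 = 2 \cdot \frac{1}{11} + 17579 = \frac{2}{11} + 17579 = \frac{193371}{11}$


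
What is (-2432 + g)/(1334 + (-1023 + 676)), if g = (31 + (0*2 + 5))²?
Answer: -1136/987 ≈ -1.1510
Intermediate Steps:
g = 1296 (g = (31 + (0 + 5))² = (31 + 5)² = 36² = 1296)
(-2432 + g)/(1334 + (-1023 + 676)) = (-2432 + 1296)/(1334 + (-1023 + 676)) = -1136/(1334 - 347) = -1136/987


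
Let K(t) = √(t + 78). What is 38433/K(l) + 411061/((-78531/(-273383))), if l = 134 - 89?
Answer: 112377089363/78531 + 12811*√123/41 ≈ 1.4345e+6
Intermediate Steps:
l = 45
K(t) = √(78 + t)
38433/K(l) + 411061/((-78531/(-273383))) = 38433/(√(78 + 45)) + 411061/((-78531/(-273383))) = 38433/(√123) + 411061/((-78531*(-1/273383))) = 38433*(√123/123) + 411061/(78531/273383) = 12811*√123/41 + 411061*(273383/78531) = 12811*√123/41 + 112377089363/78531 = 112377089363/78531 + 12811*√123/41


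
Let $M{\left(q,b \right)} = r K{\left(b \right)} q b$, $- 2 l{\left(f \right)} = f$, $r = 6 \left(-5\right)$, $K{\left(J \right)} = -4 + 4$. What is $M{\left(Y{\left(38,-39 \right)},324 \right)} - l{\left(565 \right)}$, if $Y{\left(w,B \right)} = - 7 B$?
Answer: $\frac{565}{2} \approx 282.5$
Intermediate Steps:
$K{\left(J \right)} = 0$
$r = -30$
$l{\left(f \right)} = - \frac{f}{2}$
$M{\left(q,b \right)} = 0$ ($M{\left(q,b \right)} = \left(-30\right) 0 q b = 0 b q = 0$)
$M{\left(Y{\left(38,-39 \right)},324 \right)} - l{\left(565 \right)} = 0 - \left(- \frac{1}{2}\right) 565 = 0 - - \frac{565}{2} = 0 + \frac{565}{2} = \frac{565}{2}$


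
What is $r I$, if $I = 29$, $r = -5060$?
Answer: $-146740$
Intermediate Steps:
$r I = \left(-5060\right) 29 = -146740$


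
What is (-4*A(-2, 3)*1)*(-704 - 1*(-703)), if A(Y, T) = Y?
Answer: -8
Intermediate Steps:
(-4*A(-2, 3)*1)*(-704 - 1*(-703)) = (-4*(-2)*1)*(-704 - 1*(-703)) = (8*1)*(-704 + 703) = 8*(-1) = -8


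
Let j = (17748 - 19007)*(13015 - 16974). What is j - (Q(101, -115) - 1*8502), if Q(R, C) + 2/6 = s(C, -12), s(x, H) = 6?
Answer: 14978632/3 ≈ 4.9929e+6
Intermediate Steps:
Q(R, C) = 17/3 (Q(R, C) = -1/3 + 6 = 17/3)
j = 4984381 (j = -1259*(-3959) = 4984381)
j - (Q(101, -115) - 1*8502) = 4984381 - (17/3 - 1*8502) = 4984381 - (17/3 - 8502) = 4984381 - 1*(-25489/3) = 4984381 + 25489/3 = 14978632/3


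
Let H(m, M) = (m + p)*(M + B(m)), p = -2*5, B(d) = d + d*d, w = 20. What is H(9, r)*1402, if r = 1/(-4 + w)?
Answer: -1010141/8 ≈ -1.2627e+5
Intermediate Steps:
r = 1/16 (r = 1/(-4 + 20) = 1/16 ≈ 0.062500)
B(d) = d + d²
p = -10
H(m, M) = (-10 + m)*(M + m*(1 + m)) (H(m, M) = (m - 10)*(M + m*(1 + m)) = (-10 + m)*(M + m*(1 + m)))
H(9, r)*1402 = (9³ - 10*1/16 - 10*9 - 9*9² + (1/16)*9)*1402 = (729 - 5/8 - 90 - 9*81 + 9/16)*1402 = (729 - 5/8 - 90 - 729 + 9/16)*1402 = -1441/16*1402 = -1010141/8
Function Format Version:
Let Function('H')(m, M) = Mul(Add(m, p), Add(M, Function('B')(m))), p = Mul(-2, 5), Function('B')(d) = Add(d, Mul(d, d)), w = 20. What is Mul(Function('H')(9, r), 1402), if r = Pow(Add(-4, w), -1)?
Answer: Rational(-1010141, 8) ≈ -1.2627e+5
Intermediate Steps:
r = Rational(1, 16) (r = Pow(Add(-4, 20), -1) = Pow(16, -1) = Rational(1, 16) ≈ 0.062500)
Function('B')(d) = Add(d, Pow(d, 2))
p = -10
Function('H')(m, M) = Mul(Add(-10, m), Add(M, Mul(m, Add(1, m)))) (Function('H')(m, M) = Mul(Add(m, -10), Add(M, Mul(m, Add(1, m)))) = Mul(Add(-10, m), Add(M, Mul(m, Add(1, m)))))
Mul(Function('H')(9, r), 1402) = Mul(Add(Pow(9, 3), Mul(-10, Rational(1, 16)), Mul(-10, 9), Mul(-9, Pow(9, 2)), Mul(Rational(1, 16), 9)), 1402) = Mul(Add(729, Rational(-5, 8), -90, Mul(-9, 81), Rational(9, 16)), 1402) = Mul(Add(729, Rational(-5, 8), -90, -729, Rational(9, 16)), 1402) = Mul(Rational(-1441, 16), 1402) = Rational(-1010141, 8)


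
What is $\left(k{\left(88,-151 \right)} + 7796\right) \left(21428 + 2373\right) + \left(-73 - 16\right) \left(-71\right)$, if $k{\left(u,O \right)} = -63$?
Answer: $184059452$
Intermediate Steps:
$\left(k{\left(88,-151 \right)} + 7796\right) \left(21428 + 2373\right) + \left(-73 - 16\right) \left(-71\right) = \left(-63 + 7796\right) \left(21428 + 2373\right) + \left(-73 - 16\right) \left(-71\right) = 7733 \cdot 23801 + \left(-73 - 16\right) \left(-71\right) = 184053133 - -6319 = 184053133 + 6319 = 184059452$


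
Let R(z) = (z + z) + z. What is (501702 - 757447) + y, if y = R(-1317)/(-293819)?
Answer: -75142736204/293819 ≈ -2.5575e+5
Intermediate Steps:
R(z) = 3*z (R(z) = 2*z + z = 3*z)
y = 3951/293819 (y = (3*(-1317))/(-293819) = -3951*(-1/293819) = 3951/293819 ≈ 0.013447)
(501702 - 757447) + y = (501702 - 757447) + 3951/293819 = -255745 + 3951/293819 = -75142736204/293819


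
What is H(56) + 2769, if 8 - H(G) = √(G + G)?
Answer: 2777 - 4*√7 ≈ 2766.4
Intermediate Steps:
H(G) = 8 - √2*√G (H(G) = 8 - √(G + G) = 8 - √(2*G) = 8 - √2*√G)
H(56) + 2769 = (8 - √2*√56) + 2769 = (8 - √2*2*√14) + 2769 = (8 - 4*√7) + 2769 = 2777 - 4*√7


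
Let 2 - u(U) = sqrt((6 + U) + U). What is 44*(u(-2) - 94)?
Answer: -4048 - 44*sqrt(2) ≈ -4110.2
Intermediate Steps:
u(U) = 2 - sqrt(6 + 2*U) (u(U) = 2 - sqrt((6 + U) + U) = 2 - sqrt(6 + 2*U))
44*(u(-2) - 94) = 44*((2 - sqrt(6 + 2*(-2))) - 94) = 44*((2 - sqrt(6 - 4)) - 94) = 44*((2 - sqrt(2)) - 94) = 44*(-92 - sqrt(2)) = -4048 - 44*sqrt(2)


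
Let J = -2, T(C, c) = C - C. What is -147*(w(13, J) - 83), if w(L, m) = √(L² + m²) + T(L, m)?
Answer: 12201 - 147*√173 ≈ 10268.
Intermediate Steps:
T(C, c) = 0
w(L, m) = √(L² + m²) (w(L, m) = √(L² + m²) + 0 = √(L² + m²))
-147*(w(13, J) - 83) = -147*(√(13² + (-2)²) - 83) = -147*(√(169 + 4) - 83) = -147*(√173 - 83) = -147*(-83 + √173) = 12201 - 147*√173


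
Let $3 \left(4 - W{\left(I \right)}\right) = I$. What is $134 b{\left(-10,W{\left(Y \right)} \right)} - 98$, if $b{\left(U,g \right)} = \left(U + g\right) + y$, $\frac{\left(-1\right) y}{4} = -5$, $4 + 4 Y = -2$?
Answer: $1845$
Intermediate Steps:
$Y = - \frac{3}{2}$ ($Y = -1 + \frac{1}{4} \left(-2\right) = -1 - \frac{1}{2} = - \frac{3}{2} \approx -1.5$)
$y = 20$ ($y = \left(-4\right) \left(-5\right) = 20$)
$W{\left(I \right)} = 4 - \frac{I}{3}$
$b{\left(U,g \right)} = 20 + U + g$ ($b{\left(U,g \right)} = \left(U + g\right) + 20 = 20 + U + g$)
$134 b{\left(-10,W{\left(Y \right)} \right)} - 98 = 134 \left(20 - 10 + \left(4 - - \frac{1}{2}\right)\right) - 98 = 134 \left(20 - 10 + \left(4 + \frac{1}{2}\right)\right) - 98 = 134 \left(20 - 10 + \frac{9}{2}\right) - 98 = 134 \cdot \frac{29}{2} - 98 = 1943 - 98 = 1845$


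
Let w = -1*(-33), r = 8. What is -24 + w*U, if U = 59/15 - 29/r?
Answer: -553/40 ≈ -13.825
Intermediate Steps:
U = 37/120 (U = 59/15 - 29/8 = 37/120 ≈ 0.30833)
w = 33
-24 + w*U = -24 + 33*(37/120) = -24 + 407/40 = -553/40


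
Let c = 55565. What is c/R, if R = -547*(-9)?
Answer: 55565/4923 ≈ 11.287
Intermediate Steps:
R = 4923
c/R = 55565/4923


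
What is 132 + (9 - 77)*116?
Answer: -7756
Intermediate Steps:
132 + (9 - 77)*116 = 132 - 68*116 = 132 - 7888 = -7756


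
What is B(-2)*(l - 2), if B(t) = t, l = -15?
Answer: 34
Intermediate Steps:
B(-2)*(l - 2) = -2*(-15 - 2) = -2*(-17) = 34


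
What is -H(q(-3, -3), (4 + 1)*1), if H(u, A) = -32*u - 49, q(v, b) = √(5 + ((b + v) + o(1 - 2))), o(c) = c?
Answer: 49 + 32*I*√2 ≈ 49.0 + 45.255*I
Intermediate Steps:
q(v, b) = √(4 + b + v) (q(v, b) = √(5 + ((b + v) + (1 - 2))) = √(5 + ((b + v) - 1)) = √(5 + (-1 + b + v)) = √(4 + b + v))
H(u, A) = -49 - 32*u
-H(q(-3, -3), (4 + 1)*1) = -(-49 - 32*√(4 - 3 - 3)) = -(-49 - 32*I*√2) = 49 + 32*I*√2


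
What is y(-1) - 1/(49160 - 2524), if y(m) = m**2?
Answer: 46635/46636 ≈ 0.99998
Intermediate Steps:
y(-1) - 1/(49160 - 2524) = (-1)**2 - 1/(49160 - 2524) = 1 - 1/46636 = 46635/46636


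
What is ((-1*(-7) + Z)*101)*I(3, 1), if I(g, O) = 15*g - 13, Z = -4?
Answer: 9696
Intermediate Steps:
I(g, O) = -13 + 15*g
((-1*(-7) + Z)*101)*I(3, 1) = ((-1*(-7) - 4)*101)*(-13 + 15*3) = ((7 - 4)*101)*(-13 + 45) = (3*101)*32 = 303*32 = 9696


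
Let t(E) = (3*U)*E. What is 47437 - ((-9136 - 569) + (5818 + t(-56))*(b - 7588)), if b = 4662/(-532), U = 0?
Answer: 840847091/19 ≈ 4.4255e+7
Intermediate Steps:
b = -333/38 (b = 4662*(-1/532) = -333/38 ≈ -8.7632)
t(E) = 0 (t(E) = (3*0)*E = 0*E = 0)
47437 - ((-9136 - 569) + (5818 + t(-56))*(b - 7588)) = 47437 - ((-9136 - 569) + (5818 + 0)*(-333/38 - 7588)) = 47437 - (-9705 + 5818*(-288677/38)) = 47437 - (-9705 - 839761393/19) = 47437 - 1*(-839945788/19) = 47437 + 839945788/19 = 840847091/19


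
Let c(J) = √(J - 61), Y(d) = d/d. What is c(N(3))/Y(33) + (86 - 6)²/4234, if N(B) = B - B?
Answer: 3200/2117 + I*√61 ≈ 1.5116 + 7.8102*I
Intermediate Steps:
Y(d) = 1
N(B) = 0
c(J) = √(-61 + J)
c(N(3))/Y(33) + (86 - 6)²/4234 = √(-61 + 0)/1 + (86 - 6)²/4234 = √(-61)*1 + 80²*(1/4234) = (I*√61)*1 + 6400*(1/4234) = I*√61 + 3200/2117 = 3200/2117 + I*√61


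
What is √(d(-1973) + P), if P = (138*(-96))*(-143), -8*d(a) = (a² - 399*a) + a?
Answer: √20955458/4 ≈ 1144.4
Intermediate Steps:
d(a) = -a²/8 + 199*a/4 (d(a) = -((a² - 399*a) + a)/8 = -(a² - 398*a)/8 = -a²/8 + 199*a/4)
P = 1894464 (P = -13248*(-143) = 1894464)
√(d(-1973) + P) = √((⅛)*(-1973)*(398 - 1*(-1973)) + 1894464) = √((⅛)*(-1973)*(398 + 1973) + 1894464) = √((⅛)*(-1973)*2371 + 1894464) = √(-4677983/8 + 1894464) = √(10477729/8) = √20955458/4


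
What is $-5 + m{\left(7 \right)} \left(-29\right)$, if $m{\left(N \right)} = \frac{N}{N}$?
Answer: $-34$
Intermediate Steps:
$m{\left(N \right)} = 1$
$-5 + m{\left(7 \right)} \left(-29\right) = -5 + 1 \left(-29\right) = -5 - 29 = -34$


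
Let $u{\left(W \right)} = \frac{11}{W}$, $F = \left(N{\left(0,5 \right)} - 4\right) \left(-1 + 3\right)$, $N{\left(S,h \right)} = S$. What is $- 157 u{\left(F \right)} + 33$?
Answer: $\frac{1991}{8} \approx 248.88$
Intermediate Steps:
$F = -8$ ($F = \left(0 - 4\right) \left(-1 + 3\right) = \left(-4\right) 2 = -8$)
$- 157 u{\left(F \right)} + 33 = - 157 \frac{11}{-8} + 33 = - 157 \cdot 11 \left(- \frac{1}{8}\right) + 33 = \left(-157\right) \left(- \frac{11}{8}\right) + 33 = \frac{1727}{8} + 33 = \frac{1991}{8}$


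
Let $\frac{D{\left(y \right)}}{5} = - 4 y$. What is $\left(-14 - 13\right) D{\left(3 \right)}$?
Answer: $1620$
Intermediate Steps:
$D{\left(y \right)} = - 20 y$ ($D{\left(y \right)} = 5 \left(- 4 y\right) = - 20 y$)
$\left(-14 - 13\right) D{\left(3 \right)} = \left(-14 - 13\right) \left(\left(-20\right) 3\right) = \left(-14 - 13\right) \left(-60\right) = \left(-27\right) \left(-60\right) = 1620$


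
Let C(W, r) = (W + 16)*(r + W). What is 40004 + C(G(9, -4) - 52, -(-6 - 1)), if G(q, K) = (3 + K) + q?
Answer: 41040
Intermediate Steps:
G(q, K) = 3 + K + q
C(W, r) = (16 + W)*(W + r)
40004 + C(G(9, -4) - 52, -(-6 - 1)) = 40004 + (((3 - 4 + 9) - 52)² + 16*((3 - 4 + 9) - 52) + 16*(-(-6 - 1)) + ((3 - 4 + 9) - 52)*(-(-6 - 1))) = 40004 + ((8 - 52)² + 16*(8 - 52) + 16*(-1*(-7)) + (8 - 52)*(-1*(-7))) = 40004 + ((-44)² + 16*(-44) + 16*7 - 44*7) = 40004 + (1936 - 704 + 112 - 308) = 40004 + 1036 = 41040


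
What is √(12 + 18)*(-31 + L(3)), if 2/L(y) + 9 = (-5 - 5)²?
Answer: -2819*√30/91 ≈ -169.67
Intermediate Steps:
L(y) = 2/91 (L(y) = 2/(-9 + (-5 - 5)²) = 2/(-9 + (-10)²) = 2/(-9 + 100) = 2/91)
√(12 + 18)*(-31 + L(3)) = √(12 + 18)*(-31 + 2/91) = √30*(-2819/91) = -2819*√30/91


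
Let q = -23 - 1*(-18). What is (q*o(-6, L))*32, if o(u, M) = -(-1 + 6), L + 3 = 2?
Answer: 800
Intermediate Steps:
L = -1 (L = -3 + 2 = -1)
q = -5 (q = -23 + 18 = -5)
o(u, M) = -5 (o(u, M) = -1*5 = -5)
(q*o(-6, L))*32 = -5*(-5)*32 = 25*32 = 800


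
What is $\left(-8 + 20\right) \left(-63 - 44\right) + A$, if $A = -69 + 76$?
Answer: $-1277$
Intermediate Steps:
$A = 7$
$\left(-8 + 20\right) \left(-63 - 44\right) + A = \left(-8 + 20\right) \left(-63 - 44\right) + 7 = 12 \left(-107\right) + 7 = -1284 + 7 = -1277$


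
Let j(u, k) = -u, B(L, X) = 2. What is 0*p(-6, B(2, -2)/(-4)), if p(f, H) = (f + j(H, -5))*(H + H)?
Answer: 0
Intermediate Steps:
p(f, H) = 2*H*(f - H) (p(f, H) = (f - H)*(H + H) = (f - H)*(2*H) = 2*H*(f - H))
0*p(-6, B(2, -2)/(-4)) = 0*(2*(2/(-4))*(-6 - 2/(-4))) = 0*(2*(2*(-¼))*(-6 - 2*(-1)/4)) = 0*(2*(-½)*(-6 - 1*(-½))) = 0*(2*(-½)*(-6 + ½)) = 0*(2*(-½)*(-11/2)) = 0*(11/2) = 0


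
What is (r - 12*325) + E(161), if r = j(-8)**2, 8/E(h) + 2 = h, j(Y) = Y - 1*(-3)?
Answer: -616117/159 ≈ -3874.9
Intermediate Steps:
j(Y) = 3 + Y (j(Y) = Y + 3 = 3 + Y)
E(h) = 8/(-2 + h)
r = 25 (r = (3 - 8)**2 = (-5)**2 = 25)
(r - 12*325) + E(161) = (25 - 12*325) + 8/(-2 + 161) = (25 - 3900) + 8/159 = -3875 + 8*(1/159) = -3875 + 8/159 = -616117/159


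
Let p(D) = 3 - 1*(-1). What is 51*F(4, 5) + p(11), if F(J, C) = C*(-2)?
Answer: -506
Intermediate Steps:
p(D) = 4 (p(D) = 3 + 1 = 4)
F(J, C) = -2*C
51*F(4, 5) + p(11) = 51*(-2*5) + 4 = 51*(-10) + 4 = -510 + 4 = -506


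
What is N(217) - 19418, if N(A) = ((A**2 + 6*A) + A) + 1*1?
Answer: 29191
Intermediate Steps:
N(A) = 1 + A**2 + 7*A (N(A) = (A**2 + 7*A) + 1 = 1 + A**2 + 7*A)
N(217) - 19418 = (1 + 217**2 + 7*217) - 19418 = (1 + 47089 + 1519) - 19418 = 48609 - 19418 = 29191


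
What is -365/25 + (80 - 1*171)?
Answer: -528/5 ≈ -105.60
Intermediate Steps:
-365/25 + (80 - 1*171) = -365*1/25 + (80 - 171) = -73/5 - 91 = -528/5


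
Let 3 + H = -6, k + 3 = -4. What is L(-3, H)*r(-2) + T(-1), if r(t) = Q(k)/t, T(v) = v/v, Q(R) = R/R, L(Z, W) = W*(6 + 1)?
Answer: 65/2 ≈ 32.500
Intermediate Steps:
k = -7 (k = -3 - 4 = -7)
H = -9 (H = -3 - 6 = -9)
L(Z, W) = 7*W (L(Z, W) = W*7 = 7*W)
Q(R) = 1
T(v) = 1
r(t) = 1/t
L(-3, H)*r(-2) + T(-1) = (7*(-9))/(-2) + 1 = -63*(-½) + 1 = 63/2 + 1 = 65/2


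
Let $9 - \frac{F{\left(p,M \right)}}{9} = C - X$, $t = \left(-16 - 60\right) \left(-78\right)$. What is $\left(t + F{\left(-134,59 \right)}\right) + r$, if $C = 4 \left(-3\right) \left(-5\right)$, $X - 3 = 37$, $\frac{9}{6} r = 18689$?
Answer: $\frac{54865}{3} \approx 18288.0$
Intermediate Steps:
$r = \frac{37378}{3}$ ($r = \frac{2}{3} \cdot 18689 = \frac{37378}{3} \approx 12459.0$)
$t = 5928$ ($t = \left(-76\right) \left(-78\right) = 5928$)
$X = 40$ ($X = 3 + 37 = 40$)
$C = 60$ ($C = \left(-12\right) \left(-5\right) = 60$)
$F{\left(p,M \right)} = -99$ ($F{\left(p,M \right)} = 81 - 9 \left(60 - 40\right) = 81 - 180 = -99$)
$\left(t + F{\left(-134,59 \right)}\right) + r = \left(5928 - 99\right) + \frac{37378}{3} = 5829 + \frac{37378}{3} = \frac{54865}{3}$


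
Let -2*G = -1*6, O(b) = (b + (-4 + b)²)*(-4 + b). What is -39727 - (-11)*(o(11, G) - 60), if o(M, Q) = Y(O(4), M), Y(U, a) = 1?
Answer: -40376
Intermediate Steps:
O(b) = (-4 + b)*(b + (-4 + b)²)
G = 3 (G = -(-1)*6/2 = -½*(-6) = 3)
o(M, Q) = 1
-39727 - (-11)*(o(11, G) - 60) = -39727 - (-11)*(1 - 60) = -39727 - (-11)*(-59) = -39727 - 1*649 = -39727 - 649 = -40376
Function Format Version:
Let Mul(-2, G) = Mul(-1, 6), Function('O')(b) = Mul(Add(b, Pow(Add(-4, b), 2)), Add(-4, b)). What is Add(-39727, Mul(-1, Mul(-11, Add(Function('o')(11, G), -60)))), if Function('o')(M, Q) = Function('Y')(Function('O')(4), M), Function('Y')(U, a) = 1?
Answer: -40376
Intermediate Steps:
Function('O')(b) = Mul(Add(-4, b), Add(b, Pow(Add(-4, b), 2)))
G = 3 (G = Mul(Rational(-1, 2), Mul(-1, 6)) = Mul(Rational(-1, 2), -6) = 3)
Function('o')(M, Q) = 1
Add(-39727, Mul(-1, Mul(-11, Add(Function('o')(11, G), -60)))) = Add(-39727, Mul(-1, Mul(-11, Add(1, -60)))) = Add(-39727, Mul(-1, Mul(-11, -59))) = Add(-39727, Mul(-1, 649)) = Add(-39727, -649) = -40376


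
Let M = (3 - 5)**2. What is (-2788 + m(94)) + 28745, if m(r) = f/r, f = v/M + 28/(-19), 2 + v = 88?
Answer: 92719165/3572 ≈ 25957.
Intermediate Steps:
v = 86 (v = -2 + 88 = 86)
M = 4 (M = (-2)**2 = 4)
f = 761/38 (f = 86/4 + 28/(-19) = 86*(1/4) + 28*(-1/19) = 43/2 - 28/19 = 761/38 ≈ 20.026)
m(r) = 761/(38*r)
(-2788 + m(94)) + 28745 = (-2788 + (761/38)/94) + 28745 = (-2788 + (761/38)*(1/94)) + 28745 = (-2788 + 761/3572) + 28745 = -9957975/3572 + 28745 = 92719165/3572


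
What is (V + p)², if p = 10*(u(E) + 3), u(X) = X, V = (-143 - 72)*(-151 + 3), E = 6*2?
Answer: 1022080900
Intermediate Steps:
E = 12
V = 31820 (V = -215*(-148) = 31820)
p = 150 (p = 10*(12 + 3) = 10*15 = 150)
(V + p)² = (31820 + 150)² = 31970² = 1022080900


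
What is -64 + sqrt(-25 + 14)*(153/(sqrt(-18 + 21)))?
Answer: -64 + 51*I*sqrt(33) ≈ -64.0 + 292.97*I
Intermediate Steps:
-64 + sqrt(-25 + 14)*(153/(sqrt(-18 + 21))) = -64 + sqrt(-11)*(153/(sqrt(3))) = -64 + (I*sqrt(11))*(153*(sqrt(3)/3)) = -64 + (I*sqrt(11))*(51*sqrt(3)) = -64 + 51*I*sqrt(33)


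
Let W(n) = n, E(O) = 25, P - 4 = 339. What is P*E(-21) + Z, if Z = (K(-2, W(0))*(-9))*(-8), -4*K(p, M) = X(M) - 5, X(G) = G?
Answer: 8665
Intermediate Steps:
P = 343 (P = 4 + 339 = 343)
K(p, M) = 5/4 - M/4 (K(p, M) = -(M - 5)/4 = -(-5 + M)/4 = 5/4 - M/4)
Z = 90 (Z = ((5/4 - 1/4*0)*(-9))*(-8) = ((5/4 + 0)*(-9))*(-8) = ((5/4)*(-9))*(-8) = -45/4*(-8) = 90)
P*E(-21) + Z = 343*25 + 90 = 8575 + 90 = 8665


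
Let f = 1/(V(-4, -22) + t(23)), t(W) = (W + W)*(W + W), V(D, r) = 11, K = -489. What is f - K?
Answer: 1040104/2127 ≈ 489.00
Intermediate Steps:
t(W) = 4*W² (t(W) = (2*W)*(2*W) = 4*W²)
f = 1/2127 (f = 1/(11 + 4*23²) = 1/(11 + 4*529) = 1/(11 + 2116) = 1/2127 ≈ 0.00047015)
f - K = 1/2127 - 1*(-489) = 1/2127 + 489 = 1040104/2127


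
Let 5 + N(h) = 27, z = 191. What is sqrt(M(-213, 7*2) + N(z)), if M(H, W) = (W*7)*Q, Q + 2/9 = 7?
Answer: 4*sqrt(386)/3 ≈ 26.196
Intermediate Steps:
Q = 61/9 (Q = -2/9 + 7 = 61/9 ≈ 6.7778)
N(h) = 22 (N(h) = -5 + 27 = 22)
M(H, W) = 427*W/9 (M(H, W) = (W*7)*(61/9) = (7*W)*(61/9) = 427*W/9)
sqrt(M(-213, 7*2) + N(z)) = sqrt(427*(7*2)/9 + 22) = sqrt((427/9)*14 + 22) = sqrt(5978/9 + 22) = sqrt(6176/9) = 4*sqrt(386)/3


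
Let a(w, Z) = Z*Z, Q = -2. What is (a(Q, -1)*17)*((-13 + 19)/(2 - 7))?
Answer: -102/5 ≈ -20.400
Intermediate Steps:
a(w, Z) = Z²
(a(Q, -1)*17)*((-13 + 19)/(2 - 7)) = ((-1)²*17)*((-13 + 19)/(2 - 7)) = (1*17)*(6/(-5)) = 17*(6*(-⅕)) = 17*(-6/5) = -102/5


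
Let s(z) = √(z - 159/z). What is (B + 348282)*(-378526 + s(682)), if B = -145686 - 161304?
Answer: -15630095592 + 666*√317106130/11 ≈ -1.5629e+10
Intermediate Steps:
B = -306990
(B + 348282)*(-378526 + s(682)) = (-306990 + 348282)*(-378526 + √(682 - 159/682)) = 41292*(-378526 + √(682 - 159*1/682)) = 41292*(-378526 + √(682 - 159/682)) = 41292*(-378526 + √(464965/682)) = 41292*(-378526 + √317106130/682) = -15630095592 + 666*√317106130/11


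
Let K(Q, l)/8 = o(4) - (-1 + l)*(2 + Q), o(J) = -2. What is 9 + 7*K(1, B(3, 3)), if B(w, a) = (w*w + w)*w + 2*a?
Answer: -6991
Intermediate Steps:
B(w, a) = 2*a + w*(w + w**2) (B(w, a) = (w**2 + w)*w + 2*a = (w + w**2)*w + 2*a = w*(w + w**2) + 2*a = 2*a + w*(w + w**2))
K(Q, l) = -16 - 8*(-1 + l)*(2 + Q) (K(Q, l) = 8*(-2 - (-1 + l)*(2 + Q)) = -16 - 8*(-1 + l)*(2 + Q))
9 + 7*K(1, B(3, 3)) = 9 + 7*(-16*(3**2 + 3**3 + 2*3) + 8*1 - 8*1*(3**2 + 3**3 + 2*3)) = 9 + 7*(-16*(9 + 27 + 6) + 8 - 8*1*(9 + 27 + 6)) = 9 + 7*(-16*42 + 8 - 8*1*42) = 9 + 7*(-672 + 8 - 336) = 9 + 7*(-1000) = 9 - 7000 = -6991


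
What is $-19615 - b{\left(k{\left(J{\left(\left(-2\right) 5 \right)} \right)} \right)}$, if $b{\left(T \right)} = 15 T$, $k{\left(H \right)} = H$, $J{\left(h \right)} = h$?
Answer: $-19465$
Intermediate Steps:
$-19615 - b{\left(k{\left(J{\left(\left(-2\right) 5 \right)} \right)} \right)} = -19615 - 15 \left(\left(-2\right) 5\right) = -19615 - 15 \left(-10\right) = -19615 - -150 = -19615 + 150 = -19465$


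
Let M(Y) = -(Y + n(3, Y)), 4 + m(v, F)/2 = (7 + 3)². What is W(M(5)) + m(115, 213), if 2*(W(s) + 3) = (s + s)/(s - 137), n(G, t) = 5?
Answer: 27793/147 ≈ 189.07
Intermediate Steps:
m(v, F) = 192 (m(v, F) = -8 + 2*(7 + 3)² = -8 + 2*10² = -8 + 2*100 = -8 + 200 = 192)
M(Y) = -5 - Y (M(Y) = -(Y + 5) = -(5 + Y) = -5 - Y)
W(s) = -3 + s/(-137 + s) (W(s) = -3 + ((s + s)/(s - 137))/2 = -3 + ((2*s)/(-137 + s))/2 = -3 + (2*s/(-137 + s))/2 = -3 + s/(-137 + s))
W(M(5)) + m(115, 213) = (411 - 2*(-5 - 1*5))/(-137 + (-5 - 1*5)) + 192 = (411 - 2*(-5 - 5))/(-137 + (-5 - 5)) + 192 = (411 - 2*(-10))/(-137 - 10) + 192 = (411 + 20)/(-147) + 192 = -1/147*431 + 192 = -431/147 + 192 = 27793/147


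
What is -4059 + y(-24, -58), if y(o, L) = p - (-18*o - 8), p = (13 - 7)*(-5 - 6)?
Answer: -4549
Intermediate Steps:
p = -66 (p = 6*(-11) = -66)
y(o, L) = -58 + 18*o (y(o, L) = -66 - (-18*o - 8) = -66 - (-8 - 18*o) = -66 + (8 + 18*o) = -58 + 18*o)
-4059 + y(-24, -58) = -4059 + (-58 + 18*(-24)) = -4059 + (-58 - 432) = -4059 - 490 = -4549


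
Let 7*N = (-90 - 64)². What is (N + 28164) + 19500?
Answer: 51052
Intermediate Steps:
N = 3388 (N = (-90 - 64)²/7 = (⅐)*(-154)² = (⅐)*23716 = 3388)
(N + 28164) + 19500 = (3388 + 28164) + 19500 = 31552 + 19500 = 51052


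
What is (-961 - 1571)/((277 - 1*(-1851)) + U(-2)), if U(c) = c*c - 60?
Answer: -633/518 ≈ -1.2220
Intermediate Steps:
U(c) = -60 + c² (U(c) = c² - 60 = -60 + c²)
(-961 - 1571)/((277 - 1*(-1851)) + U(-2)) = (-961 - 1571)/((277 - 1*(-1851)) + (-60 + (-2)²)) = -2532/((277 + 1851) + (-60 + 4)) = -2532/(2128 - 56) = -2532/2072 = -2532*1/2072 = -633/518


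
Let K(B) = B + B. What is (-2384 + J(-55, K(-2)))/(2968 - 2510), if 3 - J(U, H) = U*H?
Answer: -2601/458 ≈ -5.6790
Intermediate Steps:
K(B) = 2*B
J(U, H) = 3 - H*U (J(U, H) = 3 - U*H = 3 - H*U)
(-2384 + J(-55, K(-2)))/(2968 - 2510) = (-2384 + (3 - 1*2*(-2)*(-55)))/(2968 - 2510) = (-2384 + (3 - 1*(-4)*(-55)))/458 = (-2384 + (3 - 220))*(1/458) = (-2384 - 217)*(1/458) = -2601*1/458 = -2601/458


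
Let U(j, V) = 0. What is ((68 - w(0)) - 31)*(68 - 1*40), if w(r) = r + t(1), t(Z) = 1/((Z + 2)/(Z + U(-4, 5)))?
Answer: 3080/3 ≈ 1026.7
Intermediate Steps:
t(Z) = Z/(2 + Z) (t(Z) = 1/((Z + 2)/(Z + 0)) = 1/((2 + Z)/Z) = Z/(2 + Z))
w(r) = ⅓ + r (w(r) = r + 1/(2 + 1) = r + 1/3 = r + 1*(⅓) = r + ⅓ = ⅓ + r)
((68 - w(0)) - 31)*(68 - 1*40) = ((68 - (⅓ + 0)) - 31)*(68 - 1*40) = ((68 - 1*⅓) - 31)*(68 - 40) = ((68 - ⅓) - 31)*28 = (203/3 - 31)*28 = (110/3)*28 = 3080/3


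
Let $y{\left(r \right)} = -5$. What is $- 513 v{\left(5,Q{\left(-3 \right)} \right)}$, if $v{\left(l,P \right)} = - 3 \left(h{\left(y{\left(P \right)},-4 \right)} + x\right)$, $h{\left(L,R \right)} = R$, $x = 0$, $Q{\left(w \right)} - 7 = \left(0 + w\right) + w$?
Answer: $-6156$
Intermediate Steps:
$Q{\left(w \right)} = 7 + 2 w$ ($Q{\left(w \right)} = 7 + \left(\left(0 + w\right) + w\right) = 7 + \left(w + w\right) = 7 + 2 w$)
$v{\left(l,P \right)} = 12$ ($v{\left(l,P \right)} = - 3 \left(-4 + 0\right) = \left(-3\right) \left(-4\right) = 12$)
$- 513 v{\left(5,Q{\left(-3 \right)} \right)} = \left(-513\right) 12 = -6156$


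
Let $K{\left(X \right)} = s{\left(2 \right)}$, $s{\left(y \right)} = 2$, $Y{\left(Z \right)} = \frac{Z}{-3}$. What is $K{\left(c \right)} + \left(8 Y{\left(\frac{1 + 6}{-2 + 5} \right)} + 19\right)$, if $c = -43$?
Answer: $\frac{133}{9} \approx 14.778$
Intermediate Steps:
$Y{\left(Z \right)} = - \frac{Z}{3}$ ($Y{\left(Z \right)} = Z \left(- \frac{1}{3}\right) = - \frac{Z}{3}$)
$K{\left(X \right)} = 2$
$K{\left(c \right)} + \left(8 Y{\left(\frac{1 + 6}{-2 + 5} \right)} + 19\right) = 2 + \left(8 \left(- \frac{\left(1 + 6\right) \frac{1}{-2 + 5}}{3}\right) + 19\right) = 2 + \left(8 \left(- \frac{7 \cdot \frac{1}{3}}{3}\right) + 19\right) = 2 + \left(8 \left(\left(- \frac{1}{3}\right) \frac{7}{3}\right) + 19\right) = 2 + \left(8 \left(- \frac{7}{9}\right) + 19\right) = 2 + \left(- \frac{56}{9} + 19\right) = 2 + \frac{115}{9} = \frac{133}{9}$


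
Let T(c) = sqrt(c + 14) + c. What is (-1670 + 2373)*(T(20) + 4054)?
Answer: 2864022 + 703*sqrt(34) ≈ 2.8681e+6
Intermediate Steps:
T(c) = c + sqrt(14 + c) (T(c) = sqrt(14 + c) + c = c + sqrt(14 + c))
(-1670 + 2373)*(T(20) + 4054) = (-1670 + 2373)*((20 + sqrt(14 + 20)) + 4054) = 703*((20 + sqrt(34)) + 4054) = 703*(4074 + sqrt(34)) = 2864022 + 703*sqrt(34)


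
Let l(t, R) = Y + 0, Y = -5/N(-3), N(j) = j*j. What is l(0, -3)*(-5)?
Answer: 25/9 ≈ 2.7778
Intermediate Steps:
N(j) = j**2
Y = -5/9 (Y = -5/((-3)**2) = -5/9 ≈ -0.55556)
l(t, R) = -5/9 (l(t, R) = -5/9 + 0 = -5/9)
l(0, -3)*(-5) = -5/9*(-5) = 25/9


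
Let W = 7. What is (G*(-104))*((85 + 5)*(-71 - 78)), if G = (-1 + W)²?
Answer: 50207040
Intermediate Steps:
G = 36 (G = (-1 + 7)² = 6² = 36)
(G*(-104))*((85 + 5)*(-71 - 78)) = (36*(-104))*((85 + 5)*(-71 - 78)) = -336960*(-149) = -3744*(-13410) = 50207040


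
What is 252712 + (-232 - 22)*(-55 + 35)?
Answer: 257792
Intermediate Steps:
252712 + (-232 - 22)*(-55 + 35) = 252712 - 254*(-20) = 252712 + 5080 = 257792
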